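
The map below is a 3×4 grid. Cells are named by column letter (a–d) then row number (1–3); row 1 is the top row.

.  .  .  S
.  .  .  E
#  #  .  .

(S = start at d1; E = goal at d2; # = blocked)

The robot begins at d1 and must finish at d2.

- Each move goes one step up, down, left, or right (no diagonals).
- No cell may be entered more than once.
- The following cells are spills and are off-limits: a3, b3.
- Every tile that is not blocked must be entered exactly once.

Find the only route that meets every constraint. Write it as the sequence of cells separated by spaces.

Need to visit all 10 open cells exactly once, starting at d1 and ending at d2.
Cell d3 has only two open neighbours (d2 and c3), so the path must pass straight through it: one of those is the cell it's entered from and the other is where it exits.
Route from d1: 3× left (reaching a1), down to a2, 2× right (reaching c2), down to c3, right to d3, up to d2 — 9 moves in all.
Check: all 10 open cells covered.

d1 c1 b1 a1 a2 b2 c2 c3 d3 d2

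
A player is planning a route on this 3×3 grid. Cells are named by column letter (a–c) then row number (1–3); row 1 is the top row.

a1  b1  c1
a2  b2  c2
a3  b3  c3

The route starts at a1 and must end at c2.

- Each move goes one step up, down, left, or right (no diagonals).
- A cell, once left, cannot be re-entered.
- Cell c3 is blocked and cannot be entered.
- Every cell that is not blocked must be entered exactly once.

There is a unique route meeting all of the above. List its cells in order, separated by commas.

Need to visit all 8 open cells exactly once, starting at a1 and ending at c2.
Cell c1 has only two open neighbours (c2 and b1), so the path must pass straight through it: one of those is the cell it's entered from and the other is where it exits.
Route from a1: 2× down (reaching a3), right to b3, 2× up (reaching b1), right to c1, down to c2 — 7 moves in all.
Check: all 8 open cells covered.

a1, a2, a3, b3, b2, b1, c1, c2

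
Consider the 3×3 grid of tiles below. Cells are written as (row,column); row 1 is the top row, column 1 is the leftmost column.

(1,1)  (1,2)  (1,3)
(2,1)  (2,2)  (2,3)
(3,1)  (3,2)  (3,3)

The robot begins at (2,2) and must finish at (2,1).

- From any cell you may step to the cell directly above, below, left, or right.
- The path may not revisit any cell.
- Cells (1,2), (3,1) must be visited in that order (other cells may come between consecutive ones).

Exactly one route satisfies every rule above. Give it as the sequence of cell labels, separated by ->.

(2,2) -> (1,2) -> (1,3) -> (2,3) -> (3,3) -> (3,2) -> (3,1) -> (2,1)

The waypoints must appear in the order (1,2), (3,1), with no cell reused.
Route from (2,2): up 1 to (1,2), right 1 to (1,3), down 2 to (3,3), left 2 to (3,1), up 1 to (2,1) — 7 moves in all.
Check: order respected ((1,2) at step 1, (3,1) at step 6).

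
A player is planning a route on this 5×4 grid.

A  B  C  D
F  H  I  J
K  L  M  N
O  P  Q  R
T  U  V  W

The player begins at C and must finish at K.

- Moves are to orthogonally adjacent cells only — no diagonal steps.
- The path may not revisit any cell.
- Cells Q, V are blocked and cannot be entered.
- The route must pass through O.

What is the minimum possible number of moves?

6

Any route passes through O somewhere between C and K. Summing Manhattan distances along the two legs (C → O → K) gives a lower bound of 5 + 1 = 6 moves.
A route of 6 moves achieves this: C → I → M → L → P → O → K.
Since 6 matches the lower bound, it is optimal.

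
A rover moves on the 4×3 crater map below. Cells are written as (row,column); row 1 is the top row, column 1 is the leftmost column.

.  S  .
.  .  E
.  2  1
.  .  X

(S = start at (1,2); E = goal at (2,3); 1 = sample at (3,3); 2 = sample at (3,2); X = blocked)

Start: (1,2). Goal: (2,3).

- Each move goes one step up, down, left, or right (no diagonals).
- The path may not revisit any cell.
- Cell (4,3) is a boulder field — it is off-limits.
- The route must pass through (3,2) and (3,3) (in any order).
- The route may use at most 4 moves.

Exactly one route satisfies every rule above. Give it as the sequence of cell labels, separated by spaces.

Any route must reach (3,2) and (3,3) and still end at (2,3) within 4 moves, so the order of the required stops is forced.
Route from (1,2): down 2 to (3,2), right 1 to (3,3), up 1 to (2,3) — 4 moves in all.
Check: all required cells visited; 4 ≤ 4 moves.

(1,2) (2,2) (3,2) (3,3) (2,3)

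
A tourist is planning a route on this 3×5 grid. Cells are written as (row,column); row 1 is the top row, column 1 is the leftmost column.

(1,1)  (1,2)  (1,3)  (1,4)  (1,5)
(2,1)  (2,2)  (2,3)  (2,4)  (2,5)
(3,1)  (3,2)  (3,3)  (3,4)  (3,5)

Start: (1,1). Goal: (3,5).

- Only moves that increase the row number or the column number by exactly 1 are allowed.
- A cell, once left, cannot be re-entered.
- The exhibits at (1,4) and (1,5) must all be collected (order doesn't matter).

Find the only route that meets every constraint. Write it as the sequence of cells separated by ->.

Moves only go right or down, so the column and row indices never decrease.
Route from (1,1): 4× right (reaching (1,5)), 2× down (reaching (3,5)) — 6 moves in all.
Check: all required cells visited.

(1,1) -> (1,2) -> (1,3) -> (1,4) -> (1,5) -> (2,5) -> (3,5)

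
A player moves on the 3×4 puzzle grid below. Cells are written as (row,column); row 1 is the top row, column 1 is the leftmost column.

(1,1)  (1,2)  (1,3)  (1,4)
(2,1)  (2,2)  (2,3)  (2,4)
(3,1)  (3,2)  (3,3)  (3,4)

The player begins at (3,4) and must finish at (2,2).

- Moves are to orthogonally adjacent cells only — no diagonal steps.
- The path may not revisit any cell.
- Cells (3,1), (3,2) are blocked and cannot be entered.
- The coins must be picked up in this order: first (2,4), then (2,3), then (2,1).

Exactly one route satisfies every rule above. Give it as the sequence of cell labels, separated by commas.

The waypoints must appear in the order (2,4), (2,3), (2,1), with no cell reused.
Route from (3,4): up to (2,4), left to (2,3), up to (1,3), 2× left (reaching (1,1)), down to (2,1), right to (2,2) — 7 moves in all.
Check: order respected ((2,4) at step 1, (2,3) at step 2, (2,1) at step 6).

(3,4), (2,4), (2,3), (1,3), (1,2), (1,1), (2,1), (2,2)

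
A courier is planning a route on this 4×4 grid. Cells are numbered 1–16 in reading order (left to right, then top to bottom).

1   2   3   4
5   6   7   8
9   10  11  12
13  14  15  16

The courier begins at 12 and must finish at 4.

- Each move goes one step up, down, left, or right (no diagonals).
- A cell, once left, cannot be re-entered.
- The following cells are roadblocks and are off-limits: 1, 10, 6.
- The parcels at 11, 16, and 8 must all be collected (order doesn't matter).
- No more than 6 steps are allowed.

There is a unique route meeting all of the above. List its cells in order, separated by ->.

Any route must reach 11, 16, and 8 and still end at 4 within 6 moves, so the order of the required stops is forced.
Route from 12: down to 16, left to 15, 2× up (reaching 7), right to 8, up to 4 — 6 moves in all.
Check: all required cells visited; 6 ≤ 6 moves.

12 -> 16 -> 15 -> 11 -> 7 -> 8 -> 4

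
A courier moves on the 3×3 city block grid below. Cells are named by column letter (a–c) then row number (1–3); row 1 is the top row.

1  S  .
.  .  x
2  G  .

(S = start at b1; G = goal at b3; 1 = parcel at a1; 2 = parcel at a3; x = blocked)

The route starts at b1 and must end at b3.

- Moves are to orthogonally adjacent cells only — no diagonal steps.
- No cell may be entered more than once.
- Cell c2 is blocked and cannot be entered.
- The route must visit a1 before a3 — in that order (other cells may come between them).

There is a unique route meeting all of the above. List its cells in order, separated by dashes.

b1 - a1 - a2 - a3 - b3

The waypoints must appear in the order a1, a3, with no cell reused.
Route from b1: left to a1, 2× down (reaching a3), right to b3 — 4 moves in all.
Check: order respected (1 at step 1, 2 at step 3).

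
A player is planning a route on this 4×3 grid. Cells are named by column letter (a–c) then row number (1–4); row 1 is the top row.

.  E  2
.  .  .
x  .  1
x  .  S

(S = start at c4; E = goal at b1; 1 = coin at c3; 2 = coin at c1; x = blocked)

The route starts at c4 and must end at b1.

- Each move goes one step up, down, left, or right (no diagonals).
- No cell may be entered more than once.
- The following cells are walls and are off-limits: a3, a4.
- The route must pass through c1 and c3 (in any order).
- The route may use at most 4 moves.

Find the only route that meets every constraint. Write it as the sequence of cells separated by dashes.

Any route must reach c1 and c3 and still end at b1 within 4 moves, so the order of the required stops is forced.
Route from c4: up 3 to c1, left 1 to b1 — 4 moves in all.
Check: all required cells visited; 4 ≤ 4 moves.

c4 - c3 - c2 - c1 - b1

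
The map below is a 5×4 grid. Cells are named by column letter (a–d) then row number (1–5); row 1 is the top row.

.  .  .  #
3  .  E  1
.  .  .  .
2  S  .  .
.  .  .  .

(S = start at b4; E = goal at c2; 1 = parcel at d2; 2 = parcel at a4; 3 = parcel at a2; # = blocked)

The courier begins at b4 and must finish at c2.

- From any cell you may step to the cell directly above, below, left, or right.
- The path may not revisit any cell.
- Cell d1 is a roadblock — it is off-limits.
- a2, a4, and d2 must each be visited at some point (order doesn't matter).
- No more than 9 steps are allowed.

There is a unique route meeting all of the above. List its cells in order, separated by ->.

The 9-move cap with required stops at a2, a4, d2 leaves no slack for detours.
Route from b4: left 1 to a4, up 2 to a2, right 1 to b2, down 1 to b3, right 2 to d3, up 1 to d2, left 1 to c2 — 9 moves in all.
Check: all required cells visited; 9 ≤ 9 moves.

b4 -> a4 -> a3 -> a2 -> b2 -> b3 -> c3 -> d3 -> d2 -> c2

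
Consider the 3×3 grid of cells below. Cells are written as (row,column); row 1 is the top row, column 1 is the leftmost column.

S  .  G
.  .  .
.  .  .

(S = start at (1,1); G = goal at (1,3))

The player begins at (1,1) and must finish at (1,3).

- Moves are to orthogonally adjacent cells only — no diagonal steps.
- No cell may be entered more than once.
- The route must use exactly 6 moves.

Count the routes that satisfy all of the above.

5

Need simple routes of exactly 6 moves from (1,1) to (1,3) (Manhattan distance 2, so 2 moves are spent on a detour and 2 undoing it).
Enumerating: (1,1) (2,1) (3,1) (3,2) (2,2) (1,2) (1,3) | (1,1) (2,1) (3,1) (3,2) (2,2) (2,3) (1,3) | (1,1) (2,1) (3,1) (3,2) (3,3) (2,3) (1,3) | (1,1) (2,1) (2,2) (3,2) (3,3) (2,3) (1,3) | (1,1) (1,2) (2,2) (3,2) (3,3) (2,3) (1,3).
That gives 5 routes.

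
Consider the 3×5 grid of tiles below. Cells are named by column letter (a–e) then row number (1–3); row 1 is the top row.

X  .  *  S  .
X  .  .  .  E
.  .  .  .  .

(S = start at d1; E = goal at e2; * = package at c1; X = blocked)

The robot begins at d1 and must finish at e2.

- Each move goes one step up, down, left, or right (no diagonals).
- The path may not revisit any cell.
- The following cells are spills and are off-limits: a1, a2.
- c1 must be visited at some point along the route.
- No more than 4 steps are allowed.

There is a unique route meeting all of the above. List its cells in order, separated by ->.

d1 -> c1 -> c2 -> d2 -> e2

Any route must reach c1 and still end at e2 within 4 moves, so the order of the required stops is forced.
Route from d1: left to c1, down to c2, 2× right (reaching e2) — 4 moves in all.
Check: all required cells visited; 4 ≤ 4 moves.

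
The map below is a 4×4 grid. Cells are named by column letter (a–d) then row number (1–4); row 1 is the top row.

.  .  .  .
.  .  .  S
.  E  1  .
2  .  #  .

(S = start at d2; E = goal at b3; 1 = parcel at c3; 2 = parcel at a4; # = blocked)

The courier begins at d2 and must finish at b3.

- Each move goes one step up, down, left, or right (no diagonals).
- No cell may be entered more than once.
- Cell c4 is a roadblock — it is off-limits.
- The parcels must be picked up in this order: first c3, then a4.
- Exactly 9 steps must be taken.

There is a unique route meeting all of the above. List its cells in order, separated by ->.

d2 -> d3 -> c3 -> c2 -> b2 -> a2 -> a3 -> a4 -> b4 -> b3

The waypoints must appear in the order c3, a4, with no cell reused.
Route from d2: down to d3, left to c3, up to c2, 2× left (reaching a2), 2× down (reaching a4), right to b4, up to b3 — 9 moves in all.
Check: order respected (1 at step 2, 2 at step 7); 9 moves as required.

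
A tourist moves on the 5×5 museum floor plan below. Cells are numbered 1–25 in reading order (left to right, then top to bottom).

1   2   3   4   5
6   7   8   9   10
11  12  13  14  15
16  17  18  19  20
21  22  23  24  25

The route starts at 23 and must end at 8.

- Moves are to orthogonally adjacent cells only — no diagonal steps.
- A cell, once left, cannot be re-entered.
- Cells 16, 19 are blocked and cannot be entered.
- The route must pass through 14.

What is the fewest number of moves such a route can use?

Any route passes through 14 somewhere between 23 and 8. Summing Manhattan distances along the two legs (23 → 14 → 8) gives a lower bound of 3 + 2 = 5 moves.
A route of 5 moves achieves this: 23 → 18 → 13 → 14 → 9 → 8.
Since 5 matches the lower bound, it is optimal.

5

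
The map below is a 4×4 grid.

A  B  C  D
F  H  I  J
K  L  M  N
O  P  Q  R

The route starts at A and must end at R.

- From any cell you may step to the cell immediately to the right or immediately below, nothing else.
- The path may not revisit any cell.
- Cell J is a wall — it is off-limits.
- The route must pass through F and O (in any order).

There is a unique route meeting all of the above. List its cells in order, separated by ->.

A -> F -> K -> O -> P -> Q -> R

Moves only go right or down, so the column and row indices never decrease.
Route from A: 3× down (reaching O), 3× right (reaching R) — 6 moves in all.
Check: all required cells visited.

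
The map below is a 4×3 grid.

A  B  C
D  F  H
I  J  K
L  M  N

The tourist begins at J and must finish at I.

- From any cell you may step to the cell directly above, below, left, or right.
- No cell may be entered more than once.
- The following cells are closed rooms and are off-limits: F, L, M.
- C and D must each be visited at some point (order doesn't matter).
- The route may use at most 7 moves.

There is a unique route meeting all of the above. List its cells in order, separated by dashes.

J - K - H - C - B - A - D - I

Any route must reach C and D and still end at I within 7 moves, so the order of the required stops is forced.
Route from J: right to K, 2× up (reaching C), 2× left (reaching A), 2× down (reaching I) — 7 moves in all.
Check: all required cells visited; 7 ≤ 7 moves.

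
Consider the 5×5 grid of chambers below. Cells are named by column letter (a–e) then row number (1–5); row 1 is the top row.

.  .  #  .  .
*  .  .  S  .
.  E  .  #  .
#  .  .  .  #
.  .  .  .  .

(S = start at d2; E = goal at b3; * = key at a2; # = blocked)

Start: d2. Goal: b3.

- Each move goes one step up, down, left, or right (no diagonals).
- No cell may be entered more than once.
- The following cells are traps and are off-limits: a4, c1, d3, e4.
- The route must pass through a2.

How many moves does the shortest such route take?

Any route passes through a2 somewhere between d2 and b3. Summing Manhattan distances along the two legs (d2 → a2 → b3) gives a lower bound of 3 + 2 = 5 moves.
A route of 5 moves achieves this: d2 → c2 → b2 → a2 → a3 → b3.
Since 5 matches the lower bound, it is optimal.

5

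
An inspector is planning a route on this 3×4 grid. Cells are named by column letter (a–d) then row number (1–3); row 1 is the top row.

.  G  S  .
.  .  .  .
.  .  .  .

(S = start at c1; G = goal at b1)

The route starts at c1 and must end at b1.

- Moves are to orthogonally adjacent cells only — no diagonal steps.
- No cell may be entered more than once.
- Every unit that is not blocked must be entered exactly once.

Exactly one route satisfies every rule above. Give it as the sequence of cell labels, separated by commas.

c1, d1, d2, d3, c3, c2, b2, b3, a3, a2, a1, b1

Need to visit all 12 open cells exactly once, starting at c1 and ending at b1.
Cell a1 has only two open neighbours (a2 and b1), so the path must pass straight through it: one of those is the cell it's entered from and the other is where it exits.
Route from c1: right to d1, 2× down (reaching d3), left to c3, up to c2, left to b2, down to b3, left to a3, 2× up (reaching a1), right to b1 — 11 moves in all.
Check: all 12 open cells covered.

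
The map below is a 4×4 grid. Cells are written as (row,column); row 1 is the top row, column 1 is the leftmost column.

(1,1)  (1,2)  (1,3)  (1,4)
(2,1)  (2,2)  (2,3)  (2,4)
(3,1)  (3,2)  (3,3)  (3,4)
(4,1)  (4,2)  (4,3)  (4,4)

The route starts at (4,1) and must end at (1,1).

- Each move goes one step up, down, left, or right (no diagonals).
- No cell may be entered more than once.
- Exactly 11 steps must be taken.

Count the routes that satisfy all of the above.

61

Need simple routes of exactly 11 moves from (4,1) to (1,1) (Manhattan distance 3, so 4 moves are spent on a detour and 4 undoing it).
Branch systematically from the start, pruning whenever the remaining move budget drops below the Manhattan distance to (1,1) or differs from it in parity. Grouping the completions by first move — via (3,1): 28; via (4,2): 33 — and summing: 28 + 33 = 61.
That gives 61 routes.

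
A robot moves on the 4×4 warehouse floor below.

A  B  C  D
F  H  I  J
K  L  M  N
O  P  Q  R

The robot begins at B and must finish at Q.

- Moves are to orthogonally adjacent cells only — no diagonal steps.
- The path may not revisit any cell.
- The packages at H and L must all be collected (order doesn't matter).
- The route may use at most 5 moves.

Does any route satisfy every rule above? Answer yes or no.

yes

One route that works: B → H → L → P → Q.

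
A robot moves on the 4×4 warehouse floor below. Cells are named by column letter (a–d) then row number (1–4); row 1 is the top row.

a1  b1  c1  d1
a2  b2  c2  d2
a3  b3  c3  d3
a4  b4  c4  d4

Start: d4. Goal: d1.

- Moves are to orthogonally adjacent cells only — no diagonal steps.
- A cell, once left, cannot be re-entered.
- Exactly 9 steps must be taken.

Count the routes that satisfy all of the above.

39

Need simple routes of exactly 9 moves from d4 to d1 (Manhattan distance 3, so 3 moves are spent on a detour and 3 undoing it).
Branch systematically from the start, pruning whenever the remaining move budget drops below the Manhattan distance to d1 or differs from it in parity. Grouping the completions by first move — via d3: 12; via c4: 27 — and summing: 12 + 27 = 39.
That gives 39 routes.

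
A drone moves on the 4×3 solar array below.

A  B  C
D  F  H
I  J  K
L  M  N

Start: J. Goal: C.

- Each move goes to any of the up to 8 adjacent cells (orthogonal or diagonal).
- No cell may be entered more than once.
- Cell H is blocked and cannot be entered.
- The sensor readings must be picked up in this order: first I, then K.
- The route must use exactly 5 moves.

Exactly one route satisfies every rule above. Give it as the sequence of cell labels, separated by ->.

The waypoints must appear in the order I, K, with no cell reused.
Route from J: left to I, down-right to M, up-right to K, up-left to F, up-right to C — 5 moves in all.
Check: order respected (I at step 1, K at step 3); 5 moves as required.

J -> I -> M -> K -> F -> C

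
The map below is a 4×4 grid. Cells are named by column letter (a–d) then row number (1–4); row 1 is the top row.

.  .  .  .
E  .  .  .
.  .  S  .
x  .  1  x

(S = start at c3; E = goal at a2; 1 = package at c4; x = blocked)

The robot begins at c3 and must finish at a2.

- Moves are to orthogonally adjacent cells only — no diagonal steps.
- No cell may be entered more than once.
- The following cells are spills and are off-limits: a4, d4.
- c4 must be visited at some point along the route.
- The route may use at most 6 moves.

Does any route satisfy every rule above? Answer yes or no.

yes

One route that works: c3 → c4 → b4 → b3 → b2 → a2.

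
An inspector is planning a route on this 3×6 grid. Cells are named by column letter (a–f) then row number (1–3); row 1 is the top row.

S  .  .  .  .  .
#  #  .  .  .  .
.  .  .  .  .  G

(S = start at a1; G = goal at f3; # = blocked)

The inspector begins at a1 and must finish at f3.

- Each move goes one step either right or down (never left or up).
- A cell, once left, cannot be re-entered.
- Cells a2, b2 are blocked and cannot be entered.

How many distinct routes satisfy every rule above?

10

A right/down-only route from a1 to f3 makes exactly 2 down-moves and 5 right-moves in some order.
With no other constraints that would be C(7,2) = 21 routes.
Subtract routes through each blocked cell (inclusion–exclusion for overlaps): − through a2: 6 − through b2: 10 + through a2&b2: 5 → 10.
That gives 10 routes.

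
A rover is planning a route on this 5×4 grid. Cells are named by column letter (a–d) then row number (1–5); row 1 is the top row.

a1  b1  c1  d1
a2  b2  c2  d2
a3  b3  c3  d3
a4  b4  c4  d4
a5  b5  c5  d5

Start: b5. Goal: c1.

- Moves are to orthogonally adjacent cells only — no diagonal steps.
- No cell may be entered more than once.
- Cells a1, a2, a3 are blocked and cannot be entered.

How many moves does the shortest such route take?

5

The Manhattan distance from b5 to c1 is |5−1| + |2−3| = 5, so at least 5 moves are needed.
A route of 5 moves achieves this: b5 → b4 → b3 → b2 → b1 → c1.
Since 5 matches the lower bound, it is optimal.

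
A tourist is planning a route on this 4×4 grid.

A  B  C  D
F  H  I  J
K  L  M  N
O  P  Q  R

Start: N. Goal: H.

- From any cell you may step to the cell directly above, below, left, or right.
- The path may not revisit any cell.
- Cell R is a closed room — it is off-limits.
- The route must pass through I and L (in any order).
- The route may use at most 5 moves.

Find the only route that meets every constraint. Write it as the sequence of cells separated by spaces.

The budget equals the shortest possible length, so every move has to be on a shortest route through the required cells.
Route from N: up to J, left to I, down to M, left to L, up to H — 5 moves in all.
Check: all required cells visited; 5 ≤ 5 moves.

N J I M L H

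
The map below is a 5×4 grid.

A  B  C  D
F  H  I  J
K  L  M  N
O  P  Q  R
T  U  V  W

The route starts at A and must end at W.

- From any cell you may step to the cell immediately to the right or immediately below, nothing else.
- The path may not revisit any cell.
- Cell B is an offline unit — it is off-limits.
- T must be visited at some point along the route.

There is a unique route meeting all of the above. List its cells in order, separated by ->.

Moves only go right or down, so the column and row indices never decrease.
Route from A: down 4 to T, right 3 to W — 7 moves in all.
Check: all required cells visited.

A -> F -> K -> O -> T -> U -> V -> W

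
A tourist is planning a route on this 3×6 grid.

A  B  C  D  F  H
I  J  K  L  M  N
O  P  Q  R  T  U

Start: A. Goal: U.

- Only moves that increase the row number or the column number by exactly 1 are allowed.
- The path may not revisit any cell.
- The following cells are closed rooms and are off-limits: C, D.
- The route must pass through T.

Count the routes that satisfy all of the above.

A right/down-only route from A to U makes exactly 2 down-moves and 5 right-moves in some order.
With no other constraints that would be C(7,2) = 21 routes.
Split at T and multiply the segment counts (each segment already excludes blocked cells): A→T: 9; T→U: 1; product = 9.
That gives 9 routes.

9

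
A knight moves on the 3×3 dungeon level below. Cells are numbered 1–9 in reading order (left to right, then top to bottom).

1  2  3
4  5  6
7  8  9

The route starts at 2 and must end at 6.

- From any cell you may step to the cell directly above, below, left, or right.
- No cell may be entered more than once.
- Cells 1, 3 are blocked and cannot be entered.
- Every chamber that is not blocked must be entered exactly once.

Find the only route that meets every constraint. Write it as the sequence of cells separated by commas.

2, 5, 4, 7, 8, 9, 6

Need to visit all 7 open cells exactly once, starting at 2 and ending at 6.
Cell 9 has only two open neighbours (6 and 8), so the path must pass straight through it: one of those is the cell it's entered from and the other is where it exits.
Route from 2: down to 5, left to 4, down to 7, 2× right (reaching 9), up to 6 — 6 moves in all.
Check: all 7 open cells covered.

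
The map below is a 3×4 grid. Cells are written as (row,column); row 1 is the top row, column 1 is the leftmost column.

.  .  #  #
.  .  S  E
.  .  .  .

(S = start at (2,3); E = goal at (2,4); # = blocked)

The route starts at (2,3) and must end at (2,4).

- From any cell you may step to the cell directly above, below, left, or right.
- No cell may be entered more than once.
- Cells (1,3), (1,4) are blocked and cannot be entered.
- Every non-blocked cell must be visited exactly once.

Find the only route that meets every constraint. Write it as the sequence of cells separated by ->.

Need to visit all 10 open cells exactly once, starting at (2,3) and ending at (2,4).
Route from (2,3): left to (2,2), up to (1,2), left to (1,1), 2× down (reaching (3,1)), 3× right (reaching (3,4)), up to (2,4) — 9 moves in all.
Check: all 10 open cells covered.

(2,3) -> (2,2) -> (1,2) -> (1,1) -> (2,1) -> (3,1) -> (3,2) -> (3,3) -> (3,4) -> (2,4)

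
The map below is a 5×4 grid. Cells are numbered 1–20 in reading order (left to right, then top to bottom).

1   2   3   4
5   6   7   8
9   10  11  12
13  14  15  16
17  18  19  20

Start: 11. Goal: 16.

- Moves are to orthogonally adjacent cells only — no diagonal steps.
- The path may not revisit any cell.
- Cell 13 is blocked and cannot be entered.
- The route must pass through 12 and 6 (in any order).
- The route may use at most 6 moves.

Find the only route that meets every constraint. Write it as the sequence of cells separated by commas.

11, 10, 6, 7, 8, 12, 16

The budget equals the shortest possible length, so every move has to be on a shortest route through the required cells.
Route from 11: left 1 to 10, up 1 to 6, right 2 to 8, down 2 to 16 — 6 moves in all.
Check: all required cells visited; 6 ≤ 6 moves.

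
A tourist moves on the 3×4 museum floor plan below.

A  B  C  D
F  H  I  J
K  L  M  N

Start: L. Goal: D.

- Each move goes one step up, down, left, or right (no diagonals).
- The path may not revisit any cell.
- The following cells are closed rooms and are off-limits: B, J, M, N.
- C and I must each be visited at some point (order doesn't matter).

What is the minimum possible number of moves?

4

Any route passes through C and I in some order between L and D. Summing Manhattan distances along each leg and taking the cheapest ordering (L → I → C → D) gives a lower bound of 2 + 1 + 1 = 4 moves.
A route of 4 moves achieves this: L → H → I → C → D.
Since 4 matches the lower bound, it is optimal.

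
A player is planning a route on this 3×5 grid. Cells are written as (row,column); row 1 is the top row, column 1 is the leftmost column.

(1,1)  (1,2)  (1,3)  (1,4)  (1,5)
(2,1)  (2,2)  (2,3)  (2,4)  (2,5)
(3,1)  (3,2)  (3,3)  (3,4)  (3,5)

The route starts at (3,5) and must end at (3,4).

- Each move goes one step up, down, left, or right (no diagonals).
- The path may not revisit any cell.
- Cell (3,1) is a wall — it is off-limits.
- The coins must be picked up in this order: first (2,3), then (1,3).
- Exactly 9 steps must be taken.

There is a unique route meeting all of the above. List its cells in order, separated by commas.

The waypoints must appear in the order (2,3), (1,3), with no cell reused.
Route from (3,5): up to (2,5), 2× left (reaching (2,3)), up to (1,3), left to (1,2), 2× down (reaching (3,2)), 2× right (reaching (3,4)) — 9 moves in all.
Check: order respected ((2,3) at step 3, (1,3) at step 4); 9 moves as required.

(3,5), (2,5), (2,4), (2,3), (1,3), (1,2), (2,2), (3,2), (3,3), (3,4)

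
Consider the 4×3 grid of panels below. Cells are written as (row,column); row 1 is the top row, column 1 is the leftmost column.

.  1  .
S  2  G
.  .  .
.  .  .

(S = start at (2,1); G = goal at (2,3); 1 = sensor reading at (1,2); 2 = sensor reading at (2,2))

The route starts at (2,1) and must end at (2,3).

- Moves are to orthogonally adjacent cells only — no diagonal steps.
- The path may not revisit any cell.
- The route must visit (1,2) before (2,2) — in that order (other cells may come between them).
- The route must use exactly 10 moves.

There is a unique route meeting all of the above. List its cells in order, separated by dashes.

The waypoints must appear in the order (1,2), (2,2), with no cell reused.
Route from (2,1): up 1 to (1,1), right 1 to (1,2), down 2 to (3,2), left 1 to (3,1), down 1 to (4,1), right 2 to (4,3), up 2 to (2,3) — 10 moves in all.
Check: order respected (1 at step 2, 2 at step 3); 10 moves as required.

(2,1) - (1,1) - (1,2) - (2,2) - (3,2) - (3,1) - (4,1) - (4,2) - (4,3) - (3,3) - (2,3)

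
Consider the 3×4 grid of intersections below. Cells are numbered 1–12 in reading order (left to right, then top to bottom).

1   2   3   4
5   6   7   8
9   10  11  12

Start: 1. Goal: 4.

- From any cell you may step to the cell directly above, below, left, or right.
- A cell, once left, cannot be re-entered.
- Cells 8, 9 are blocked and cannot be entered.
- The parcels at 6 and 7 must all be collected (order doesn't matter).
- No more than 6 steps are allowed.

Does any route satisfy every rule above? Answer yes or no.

yes

One route that works: 1 → 5 → 6 → 7 → 3 → 4.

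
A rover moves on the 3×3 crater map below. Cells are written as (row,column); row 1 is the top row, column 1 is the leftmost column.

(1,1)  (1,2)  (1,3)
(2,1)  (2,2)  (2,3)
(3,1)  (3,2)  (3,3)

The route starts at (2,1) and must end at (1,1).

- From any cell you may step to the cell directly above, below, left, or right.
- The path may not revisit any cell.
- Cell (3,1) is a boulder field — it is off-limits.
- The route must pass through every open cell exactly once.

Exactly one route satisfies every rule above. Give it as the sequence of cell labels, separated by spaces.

(2,1) (2,2) (3,2) (3,3) (2,3) (1,3) (1,2) (1,1)

Need to visit all 8 open cells exactly once, starting at (2,1) and ending at (1,1).
Route from (2,1): right 1 to (2,2), down 1 to (3,2), right 1 to (3,3), up 2 to (1,3), left 2 to (1,1) — 7 moves in all.
Check: all 8 open cells covered.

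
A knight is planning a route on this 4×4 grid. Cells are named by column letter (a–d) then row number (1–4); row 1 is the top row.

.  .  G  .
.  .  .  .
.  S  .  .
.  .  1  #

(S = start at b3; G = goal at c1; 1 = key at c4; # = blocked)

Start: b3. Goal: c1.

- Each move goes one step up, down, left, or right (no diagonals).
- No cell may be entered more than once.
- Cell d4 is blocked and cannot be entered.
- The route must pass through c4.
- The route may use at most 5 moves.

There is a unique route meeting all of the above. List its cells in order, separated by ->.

Any route must reach c4 and still end at c1 within 5 moves, so the order of the required stops is forced.
Route from b3: down 1 to b4, right 1 to c4, up 3 to c1 — 5 moves in all.
Check: all required cells visited; 5 ≤ 5 moves.

b3 -> b4 -> c4 -> c3 -> c2 -> c1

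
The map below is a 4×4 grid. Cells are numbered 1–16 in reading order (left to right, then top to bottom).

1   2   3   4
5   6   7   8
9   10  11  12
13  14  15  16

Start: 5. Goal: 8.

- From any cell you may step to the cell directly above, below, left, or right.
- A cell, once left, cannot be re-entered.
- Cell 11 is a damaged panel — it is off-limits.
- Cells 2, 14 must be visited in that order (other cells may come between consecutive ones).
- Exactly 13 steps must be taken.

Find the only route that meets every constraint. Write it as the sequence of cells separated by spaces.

The waypoints must appear in the order 2, 14, with no cell reused.
Route from 5: up 1 to 1, right 2 to 3, down 1 to 7, left 1 to 6, down 1 to 10, left 1 to 9, down 1 to 13, right 3 to 16, up 2 to 8 — 13 moves in all.
Check: order respected (2 at step 2, 14 at step 9); 13 moves as required.

5 1 2 3 7 6 10 9 13 14 15 16 12 8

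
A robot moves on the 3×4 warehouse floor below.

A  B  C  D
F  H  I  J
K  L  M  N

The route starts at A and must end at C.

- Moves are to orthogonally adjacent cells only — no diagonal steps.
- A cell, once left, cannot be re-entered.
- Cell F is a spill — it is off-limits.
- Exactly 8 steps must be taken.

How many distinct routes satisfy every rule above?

4

Need simple routes of exactly 8 moves from A to C (Manhattan distance 2, so 3 moves are spent on a detour and 3 undoing it).
Enumerating: A B H L M I J D C | A B H L M N J D C | A B H L M N J I C | A B H I M N J D C.
That gives 4 routes.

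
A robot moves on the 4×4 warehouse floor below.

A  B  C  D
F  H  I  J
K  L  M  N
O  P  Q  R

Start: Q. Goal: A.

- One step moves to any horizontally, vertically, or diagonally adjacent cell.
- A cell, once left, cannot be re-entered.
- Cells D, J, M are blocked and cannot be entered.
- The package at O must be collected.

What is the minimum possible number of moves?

Any route passes through O somewhere between Q and A. Summing Chebyshev distances along the two legs (Q → O → A) gives a lower bound of 2 + 3 = 5 moves.
A route of 5 moves achieves this: Q → L → O → K → F → A.
Since 5 matches the lower bound, it is optimal.

5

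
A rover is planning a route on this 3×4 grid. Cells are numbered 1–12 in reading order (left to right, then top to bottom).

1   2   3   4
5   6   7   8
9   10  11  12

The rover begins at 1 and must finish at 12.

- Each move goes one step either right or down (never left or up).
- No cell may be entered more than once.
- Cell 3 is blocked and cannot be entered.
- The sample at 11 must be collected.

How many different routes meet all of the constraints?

5

A right/down-only route from 1 to 12 makes exactly 2 down-moves and 3 right-moves in some order.
With no other constraints that would be C(5,2) = 10 routes.
Split at 11 and multiply the segment counts (each segment already excludes blocked cells): 1→11: 5; 11→12: 1; product = 5.
That gives 5 routes.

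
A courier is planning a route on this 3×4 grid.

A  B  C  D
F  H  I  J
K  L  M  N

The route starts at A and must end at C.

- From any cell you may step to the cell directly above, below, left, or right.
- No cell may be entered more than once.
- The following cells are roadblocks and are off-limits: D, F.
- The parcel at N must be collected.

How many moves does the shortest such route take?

Any route passes through N somewhere between A and C. Summing Manhattan distances along the two legs (A → N → C) gives a lower bound of 5 + 3 = 8 moves.
A route of 8 moves achieves this: A → B → H → L → M → N → J → I → C.
Since 8 matches the lower bound, it is optimal.

8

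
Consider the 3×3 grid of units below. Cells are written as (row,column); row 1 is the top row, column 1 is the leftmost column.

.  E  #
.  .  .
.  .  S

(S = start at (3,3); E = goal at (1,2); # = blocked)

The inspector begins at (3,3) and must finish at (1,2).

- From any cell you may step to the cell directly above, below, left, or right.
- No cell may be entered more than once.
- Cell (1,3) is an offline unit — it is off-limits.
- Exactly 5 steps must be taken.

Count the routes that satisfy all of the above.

4

Need simple routes of exactly 5 moves from (3,3) to (1,2) (Manhattan distance 3, so 1 moves are spent on a detour and 1 undoing it).
Enumerating: (3,3) (2,3) (2,2) (2,1) (1,1) (1,2) | (3,3) (3,2) (2,2) (2,1) (1,1) (1,2) | (3,3) (3,2) (3,1) (2,1) (1,1) (1,2) | (3,3) (3,2) (3,1) (2,1) (2,2) (1,2).
That gives 4 routes.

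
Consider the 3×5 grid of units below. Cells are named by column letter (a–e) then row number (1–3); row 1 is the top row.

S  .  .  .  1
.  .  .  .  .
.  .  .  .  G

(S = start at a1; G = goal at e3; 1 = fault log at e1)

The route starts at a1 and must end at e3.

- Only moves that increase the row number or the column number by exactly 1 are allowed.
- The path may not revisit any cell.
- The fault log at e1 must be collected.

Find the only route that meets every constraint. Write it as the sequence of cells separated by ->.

Moves only go right or down, so the column and row indices never decrease.
Route from a1: 4× right (reaching e1), 2× down (reaching e3) — 6 moves in all.
Check: all required cells visited.

a1 -> b1 -> c1 -> d1 -> e1 -> e2 -> e3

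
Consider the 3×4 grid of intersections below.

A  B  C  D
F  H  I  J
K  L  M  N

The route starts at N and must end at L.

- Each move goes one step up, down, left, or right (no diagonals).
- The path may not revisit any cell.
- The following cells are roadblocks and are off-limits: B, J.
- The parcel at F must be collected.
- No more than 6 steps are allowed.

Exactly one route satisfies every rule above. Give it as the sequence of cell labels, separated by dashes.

The 6-move cap with required stops at F leaves no slack for detours.
Route from N: left to M, up to I, 2× left (reaching F), down to K, right to L — 6 moves in all.
Check: all required cells visited; 6 ≤ 6 moves.

N - M - I - H - F - K - L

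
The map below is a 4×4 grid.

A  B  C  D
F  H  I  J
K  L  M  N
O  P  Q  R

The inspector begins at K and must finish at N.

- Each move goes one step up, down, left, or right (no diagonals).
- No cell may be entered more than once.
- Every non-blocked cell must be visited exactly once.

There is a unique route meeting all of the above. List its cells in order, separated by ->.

K -> O -> P -> L -> H -> F -> A -> B -> C -> D -> J -> I -> M -> Q -> R -> N

Need to visit all 16 open cells exactly once, starting at K and ending at N.
Cell D has only two open neighbours (J and C), so the path must pass straight through it: one of those is the cell it's entered from and the other is where it exits.
Route from K: down to O, right to P, 2× up (reaching H), left to F, up to A, 3× right (reaching D), down to J, left to I, 2× down (reaching Q), right to R, up to N — 15 moves in all.
Check: all 16 open cells covered.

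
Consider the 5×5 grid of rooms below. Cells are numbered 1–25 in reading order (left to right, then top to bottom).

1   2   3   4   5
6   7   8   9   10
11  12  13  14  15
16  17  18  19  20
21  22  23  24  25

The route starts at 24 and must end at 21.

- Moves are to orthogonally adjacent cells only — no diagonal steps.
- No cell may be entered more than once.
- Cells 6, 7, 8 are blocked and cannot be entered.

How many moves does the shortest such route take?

The Manhattan distance from 24 to 21 is |5−5| + |4−1| = 3, so at least 3 moves are needed.
A route of 3 moves achieves this: 24 → 23 → 22 → 21.
Since 3 matches the lower bound, it is optimal.

3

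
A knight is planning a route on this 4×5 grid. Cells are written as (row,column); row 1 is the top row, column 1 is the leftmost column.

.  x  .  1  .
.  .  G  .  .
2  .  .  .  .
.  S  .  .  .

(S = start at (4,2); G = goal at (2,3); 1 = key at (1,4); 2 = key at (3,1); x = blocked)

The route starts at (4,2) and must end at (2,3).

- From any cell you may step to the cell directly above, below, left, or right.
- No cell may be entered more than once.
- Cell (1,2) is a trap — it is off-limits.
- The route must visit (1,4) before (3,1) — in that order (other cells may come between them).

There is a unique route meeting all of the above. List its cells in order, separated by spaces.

The waypoints must appear in the order (1,4), (3,1), with no cell reused.
Route from (4,2): right 3 to (4,5), up 3 to (1,5), left 1 to (1,4), down 2 to (3,4), left 3 to (3,1), up 1 to (2,1), right 2 to (2,3) — 15 moves in all.
Check: order respected (1 at step 7, 2 at step 12).

(4,2) (4,3) (4,4) (4,5) (3,5) (2,5) (1,5) (1,4) (2,4) (3,4) (3,3) (3,2) (3,1) (2,1) (2,2) (2,3)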